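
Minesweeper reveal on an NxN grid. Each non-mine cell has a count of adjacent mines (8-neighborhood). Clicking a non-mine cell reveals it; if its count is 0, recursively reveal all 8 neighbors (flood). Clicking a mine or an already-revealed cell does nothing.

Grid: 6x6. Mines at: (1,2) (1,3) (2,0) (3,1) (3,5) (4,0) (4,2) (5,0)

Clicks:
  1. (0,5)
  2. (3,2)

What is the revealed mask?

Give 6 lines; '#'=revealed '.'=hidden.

Click 1 (0,5) count=0: revealed 6 new [(0,4) (0,5) (1,4) (1,5) (2,4) (2,5)] -> total=6
Click 2 (3,2) count=2: revealed 1 new [(3,2)] -> total=7

Answer: ....##
....##
....##
..#...
......
......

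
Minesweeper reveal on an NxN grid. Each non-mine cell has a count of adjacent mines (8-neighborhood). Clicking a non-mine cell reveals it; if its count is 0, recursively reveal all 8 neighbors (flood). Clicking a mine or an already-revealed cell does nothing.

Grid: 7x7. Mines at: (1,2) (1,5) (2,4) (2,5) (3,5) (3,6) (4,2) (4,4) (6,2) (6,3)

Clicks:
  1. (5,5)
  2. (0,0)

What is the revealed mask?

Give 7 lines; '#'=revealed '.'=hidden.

Answer: ##.....
##.....
##.....
##.....
##.....
##...#.
##.....

Derivation:
Click 1 (5,5) count=1: revealed 1 new [(5,5)] -> total=1
Click 2 (0,0) count=0: revealed 14 new [(0,0) (0,1) (1,0) (1,1) (2,0) (2,1) (3,0) (3,1) (4,0) (4,1) (5,0) (5,1) (6,0) (6,1)] -> total=15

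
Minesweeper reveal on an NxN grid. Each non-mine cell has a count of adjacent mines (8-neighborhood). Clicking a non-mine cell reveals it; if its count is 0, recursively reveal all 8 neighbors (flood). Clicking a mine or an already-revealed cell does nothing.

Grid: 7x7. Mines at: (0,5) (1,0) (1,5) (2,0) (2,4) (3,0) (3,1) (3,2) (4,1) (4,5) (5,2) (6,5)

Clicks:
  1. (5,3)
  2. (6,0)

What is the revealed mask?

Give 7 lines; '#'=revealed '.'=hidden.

Answer: .......
.......
.......
.......
.......
##.#...
##.....

Derivation:
Click 1 (5,3) count=1: revealed 1 new [(5,3)] -> total=1
Click 2 (6,0) count=0: revealed 4 new [(5,0) (5,1) (6,0) (6,1)] -> total=5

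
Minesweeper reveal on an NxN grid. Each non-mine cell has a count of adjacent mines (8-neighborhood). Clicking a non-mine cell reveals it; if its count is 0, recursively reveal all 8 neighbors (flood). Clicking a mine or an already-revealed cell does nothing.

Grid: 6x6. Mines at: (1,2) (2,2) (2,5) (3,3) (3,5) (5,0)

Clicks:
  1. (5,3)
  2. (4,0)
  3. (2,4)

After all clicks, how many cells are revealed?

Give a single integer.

Answer: 12

Derivation:
Click 1 (5,3) count=0: revealed 10 new [(4,1) (4,2) (4,3) (4,4) (4,5) (5,1) (5,2) (5,3) (5,4) (5,5)] -> total=10
Click 2 (4,0) count=1: revealed 1 new [(4,0)] -> total=11
Click 3 (2,4) count=3: revealed 1 new [(2,4)] -> total=12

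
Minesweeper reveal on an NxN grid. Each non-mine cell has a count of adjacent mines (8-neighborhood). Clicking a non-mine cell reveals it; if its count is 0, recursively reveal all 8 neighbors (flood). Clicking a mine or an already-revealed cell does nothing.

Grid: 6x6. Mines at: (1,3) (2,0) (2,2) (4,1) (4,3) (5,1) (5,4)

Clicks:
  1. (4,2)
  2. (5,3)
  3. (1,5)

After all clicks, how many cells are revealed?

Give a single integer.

Click 1 (4,2) count=3: revealed 1 new [(4,2)] -> total=1
Click 2 (5,3) count=2: revealed 1 new [(5,3)] -> total=2
Click 3 (1,5) count=0: revealed 10 new [(0,4) (0,5) (1,4) (1,5) (2,4) (2,5) (3,4) (3,5) (4,4) (4,5)] -> total=12

Answer: 12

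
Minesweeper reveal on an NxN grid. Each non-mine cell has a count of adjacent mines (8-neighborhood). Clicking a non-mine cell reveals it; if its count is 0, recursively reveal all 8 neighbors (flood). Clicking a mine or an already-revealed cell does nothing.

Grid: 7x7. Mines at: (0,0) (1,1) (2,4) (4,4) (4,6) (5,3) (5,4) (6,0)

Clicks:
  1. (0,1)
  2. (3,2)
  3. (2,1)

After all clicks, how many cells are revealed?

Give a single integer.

Click 1 (0,1) count=2: revealed 1 new [(0,1)] -> total=1
Click 2 (3,2) count=0: revealed 15 new [(2,0) (2,1) (2,2) (2,3) (3,0) (3,1) (3,2) (3,3) (4,0) (4,1) (4,2) (4,3) (5,0) (5,1) (5,2)] -> total=16
Click 3 (2,1) count=1: revealed 0 new [(none)] -> total=16

Answer: 16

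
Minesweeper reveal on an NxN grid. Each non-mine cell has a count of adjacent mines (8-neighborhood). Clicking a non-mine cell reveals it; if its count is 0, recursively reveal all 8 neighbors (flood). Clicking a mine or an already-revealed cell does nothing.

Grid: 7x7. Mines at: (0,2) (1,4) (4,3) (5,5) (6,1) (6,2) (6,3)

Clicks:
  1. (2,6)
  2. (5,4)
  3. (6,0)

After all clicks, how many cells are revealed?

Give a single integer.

Click 1 (2,6) count=0: revealed 13 new [(0,5) (0,6) (1,5) (1,6) (2,4) (2,5) (2,6) (3,4) (3,5) (3,6) (4,4) (4,5) (4,6)] -> total=13
Click 2 (5,4) count=3: revealed 1 new [(5,4)] -> total=14
Click 3 (6,0) count=1: revealed 1 new [(6,0)] -> total=15

Answer: 15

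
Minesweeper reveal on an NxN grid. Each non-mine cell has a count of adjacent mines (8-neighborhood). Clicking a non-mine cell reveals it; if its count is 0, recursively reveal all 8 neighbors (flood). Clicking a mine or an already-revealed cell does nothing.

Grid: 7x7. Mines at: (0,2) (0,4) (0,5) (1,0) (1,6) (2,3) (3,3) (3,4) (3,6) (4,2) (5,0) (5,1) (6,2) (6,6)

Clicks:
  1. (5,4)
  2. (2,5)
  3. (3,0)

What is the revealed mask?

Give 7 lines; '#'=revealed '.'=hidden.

Click 1 (5,4) count=0: revealed 9 new [(4,3) (4,4) (4,5) (5,3) (5,4) (5,5) (6,3) (6,4) (6,5)] -> total=9
Click 2 (2,5) count=3: revealed 1 new [(2,5)] -> total=10
Click 3 (3,0) count=0: revealed 6 new [(2,0) (2,1) (3,0) (3,1) (4,0) (4,1)] -> total=16

Answer: .......
.......
##...#.
##.....
##.###.
...###.
...###.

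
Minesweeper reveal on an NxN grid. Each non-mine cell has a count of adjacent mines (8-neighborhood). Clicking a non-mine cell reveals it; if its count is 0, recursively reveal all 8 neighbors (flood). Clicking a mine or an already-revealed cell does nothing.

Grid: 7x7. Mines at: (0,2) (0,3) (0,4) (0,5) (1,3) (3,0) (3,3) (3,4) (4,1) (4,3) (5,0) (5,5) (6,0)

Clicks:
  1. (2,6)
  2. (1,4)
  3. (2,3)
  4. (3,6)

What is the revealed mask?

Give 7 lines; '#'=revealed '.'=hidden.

Click 1 (2,6) count=0: revealed 8 new [(1,5) (1,6) (2,5) (2,6) (3,5) (3,6) (4,5) (4,6)] -> total=8
Click 2 (1,4) count=4: revealed 1 new [(1,4)] -> total=9
Click 3 (2,3) count=3: revealed 1 new [(2,3)] -> total=10
Click 4 (3,6) count=0: revealed 0 new [(none)] -> total=10

Answer: .......
....###
...#.##
.....##
.....##
.......
.......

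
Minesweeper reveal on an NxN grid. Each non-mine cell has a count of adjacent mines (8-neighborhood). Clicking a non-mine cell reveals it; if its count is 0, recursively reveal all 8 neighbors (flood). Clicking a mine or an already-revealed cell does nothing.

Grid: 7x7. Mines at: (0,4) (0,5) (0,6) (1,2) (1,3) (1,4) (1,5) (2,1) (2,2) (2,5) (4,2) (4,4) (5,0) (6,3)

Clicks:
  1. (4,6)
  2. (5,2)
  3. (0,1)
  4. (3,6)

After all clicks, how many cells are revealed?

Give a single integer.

Click 1 (4,6) count=0: revealed 10 new [(3,5) (3,6) (4,5) (4,6) (5,4) (5,5) (5,6) (6,4) (6,5) (6,6)] -> total=10
Click 2 (5,2) count=2: revealed 1 new [(5,2)] -> total=11
Click 3 (0,1) count=1: revealed 1 new [(0,1)] -> total=12
Click 4 (3,6) count=1: revealed 0 new [(none)] -> total=12

Answer: 12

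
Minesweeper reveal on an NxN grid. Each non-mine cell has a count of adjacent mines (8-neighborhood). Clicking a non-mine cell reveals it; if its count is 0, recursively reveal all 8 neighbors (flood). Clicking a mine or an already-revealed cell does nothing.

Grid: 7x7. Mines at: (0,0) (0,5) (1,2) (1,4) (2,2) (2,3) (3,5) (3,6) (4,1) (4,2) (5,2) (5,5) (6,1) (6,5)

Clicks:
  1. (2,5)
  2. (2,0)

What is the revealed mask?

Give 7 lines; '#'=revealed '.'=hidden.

Answer: .......
##.....
##...#.
##.....
.......
.......
.......

Derivation:
Click 1 (2,5) count=3: revealed 1 new [(2,5)] -> total=1
Click 2 (2,0) count=0: revealed 6 new [(1,0) (1,1) (2,0) (2,1) (3,0) (3,1)] -> total=7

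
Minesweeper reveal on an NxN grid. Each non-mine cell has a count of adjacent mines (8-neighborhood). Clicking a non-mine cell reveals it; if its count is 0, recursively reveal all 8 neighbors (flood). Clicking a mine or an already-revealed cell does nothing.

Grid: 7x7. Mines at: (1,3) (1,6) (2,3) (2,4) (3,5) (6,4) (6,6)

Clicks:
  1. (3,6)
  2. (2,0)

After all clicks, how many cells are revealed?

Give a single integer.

Answer: 29

Derivation:
Click 1 (3,6) count=1: revealed 1 new [(3,6)] -> total=1
Click 2 (2,0) count=0: revealed 28 new [(0,0) (0,1) (0,2) (1,0) (1,1) (1,2) (2,0) (2,1) (2,2) (3,0) (3,1) (3,2) (3,3) (3,4) (4,0) (4,1) (4,2) (4,3) (4,4) (5,0) (5,1) (5,2) (5,3) (5,4) (6,0) (6,1) (6,2) (6,3)] -> total=29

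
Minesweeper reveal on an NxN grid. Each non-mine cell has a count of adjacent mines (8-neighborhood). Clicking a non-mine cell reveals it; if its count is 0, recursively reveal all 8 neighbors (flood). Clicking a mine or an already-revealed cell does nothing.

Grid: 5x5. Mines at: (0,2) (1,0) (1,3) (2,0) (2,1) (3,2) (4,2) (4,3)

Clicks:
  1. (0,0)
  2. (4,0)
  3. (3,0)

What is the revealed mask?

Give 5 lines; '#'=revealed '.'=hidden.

Click 1 (0,0) count=1: revealed 1 new [(0,0)] -> total=1
Click 2 (4,0) count=0: revealed 4 new [(3,0) (3,1) (4,0) (4,1)] -> total=5
Click 3 (3,0) count=2: revealed 0 new [(none)] -> total=5

Answer: #....
.....
.....
##...
##...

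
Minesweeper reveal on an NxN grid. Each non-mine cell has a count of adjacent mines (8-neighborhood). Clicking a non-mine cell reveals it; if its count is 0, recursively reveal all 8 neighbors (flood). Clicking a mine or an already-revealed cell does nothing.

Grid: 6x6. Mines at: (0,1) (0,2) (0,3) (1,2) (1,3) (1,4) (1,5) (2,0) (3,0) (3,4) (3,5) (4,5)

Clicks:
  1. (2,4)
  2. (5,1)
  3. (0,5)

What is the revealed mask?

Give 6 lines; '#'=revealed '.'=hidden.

Answer: .....#
......
.####.
.###..
#####.
#####.

Derivation:
Click 1 (2,4) count=5: revealed 1 new [(2,4)] -> total=1
Click 2 (5,1) count=0: revealed 16 new [(2,1) (2,2) (2,3) (3,1) (3,2) (3,3) (4,0) (4,1) (4,2) (4,3) (4,4) (5,0) (5,1) (5,2) (5,3) (5,4)] -> total=17
Click 3 (0,5) count=2: revealed 1 new [(0,5)] -> total=18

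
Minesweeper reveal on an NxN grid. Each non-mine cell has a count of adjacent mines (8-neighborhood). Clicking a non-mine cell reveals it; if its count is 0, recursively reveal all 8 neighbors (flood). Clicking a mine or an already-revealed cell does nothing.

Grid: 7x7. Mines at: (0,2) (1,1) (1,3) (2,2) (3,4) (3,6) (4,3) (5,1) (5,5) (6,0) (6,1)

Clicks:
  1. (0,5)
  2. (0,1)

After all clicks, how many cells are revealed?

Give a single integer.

Click 1 (0,5) count=0: revealed 9 new [(0,4) (0,5) (0,6) (1,4) (1,5) (1,6) (2,4) (2,5) (2,6)] -> total=9
Click 2 (0,1) count=2: revealed 1 new [(0,1)] -> total=10

Answer: 10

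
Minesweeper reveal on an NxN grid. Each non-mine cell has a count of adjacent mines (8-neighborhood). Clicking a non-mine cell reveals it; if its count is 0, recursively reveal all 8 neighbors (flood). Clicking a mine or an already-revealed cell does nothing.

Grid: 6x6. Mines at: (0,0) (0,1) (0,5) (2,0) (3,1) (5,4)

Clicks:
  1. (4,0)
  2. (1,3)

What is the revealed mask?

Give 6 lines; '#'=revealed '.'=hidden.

Click 1 (4,0) count=1: revealed 1 new [(4,0)] -> total=1
Click 2 (1,3) count=0: revealed 19 new [(0,2) (0,3) (0,4) (1,2) (1,3) (1,4) (1,5) (2,2) (2,3) (2,4) (2,5) (3,2) (3,3) (3,4) (3,5) (4,2) (4,3) (4,4) (4,5)] -> total=20

Answer: ..###.
..####
..####
..####
#.####
......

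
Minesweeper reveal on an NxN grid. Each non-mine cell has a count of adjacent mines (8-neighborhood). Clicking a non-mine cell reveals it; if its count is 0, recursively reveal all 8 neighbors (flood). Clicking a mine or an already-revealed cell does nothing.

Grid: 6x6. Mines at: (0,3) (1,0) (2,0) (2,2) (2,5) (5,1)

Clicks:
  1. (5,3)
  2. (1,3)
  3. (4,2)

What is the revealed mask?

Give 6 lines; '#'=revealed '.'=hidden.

Answer: ......
...#..
......
..####
..####
..####

Derivation:
Click 1 (5,3) count=0: revealed 12 new [(3,2) (3,3) (3,4) (3,5) (4,2) (4,3) (4,4) (4,5) (5,2) (5,3) (5,4) (5,5)] -> total=12
Click 2 (1,3) count=2: revealed 1 new [(1,3)] -> total=13
Click 3 (4,2) count=1: revealed 0 new [(none)] -> total=13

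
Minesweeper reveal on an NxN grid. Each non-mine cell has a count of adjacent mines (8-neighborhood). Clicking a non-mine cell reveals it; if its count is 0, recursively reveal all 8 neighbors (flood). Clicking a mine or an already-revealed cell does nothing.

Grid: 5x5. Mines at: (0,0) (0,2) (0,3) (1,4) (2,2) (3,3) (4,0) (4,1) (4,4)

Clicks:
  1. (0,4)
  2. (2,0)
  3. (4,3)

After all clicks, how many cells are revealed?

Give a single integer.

Answer: 8

Derivation:
Click 1 (0,4) count=2: revealed 1 new [(0,4)] -> total=1
Click 2 (2,0) count=0: revealed 6 new [(1,0) (1,1) (2,0) (2,1) (3,0) (3,1)] -> total=7
Click 3 (4,3) count=2: revealed 1 new [(4,3)] -> total=8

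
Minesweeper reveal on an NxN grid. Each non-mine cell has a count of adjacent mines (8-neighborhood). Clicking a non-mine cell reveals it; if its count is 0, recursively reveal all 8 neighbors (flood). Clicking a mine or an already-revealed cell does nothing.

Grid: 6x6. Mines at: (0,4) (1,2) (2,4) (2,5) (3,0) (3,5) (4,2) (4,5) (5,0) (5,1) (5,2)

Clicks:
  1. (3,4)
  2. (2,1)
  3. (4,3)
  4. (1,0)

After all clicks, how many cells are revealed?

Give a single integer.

Answer: 8

Derivation:
Click 1 (3,4) count=4: revealed 1 new [(3,4)] -> total=1
Click 2 (2,1) count=2: revealed 1 new [(2,1)] -> total=2
Click 3 (4,3) count=2: revealed 1 new [(4,3)] -> total=3
Click 4 (1,0) count=0: revealed 5 new [(0,0) (0,1) (1,0) (1,1) (2,0)] -> total=8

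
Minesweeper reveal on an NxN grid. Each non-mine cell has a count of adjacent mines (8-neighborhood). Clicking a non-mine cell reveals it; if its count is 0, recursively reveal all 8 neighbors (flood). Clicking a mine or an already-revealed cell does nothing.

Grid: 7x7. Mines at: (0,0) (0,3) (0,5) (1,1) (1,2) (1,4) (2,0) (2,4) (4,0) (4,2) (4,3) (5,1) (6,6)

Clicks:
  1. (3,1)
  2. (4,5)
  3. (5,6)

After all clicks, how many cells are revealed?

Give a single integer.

Click 1 (3,1) count=3: revealed 1 new [(3,1)] -> total=1
Click 2 (4,5) count=0: revealed 13 new [(1,5) (1,6) (2,5) (2,6) (3,4) (3,5) (3,6) (4,4) (4,5) (4,6) (5,4) (5,5) (5,6)] -> total=14
Click 3 (5,6) count=1: revealed 0 new [(none)] -> total=14

Answer: 14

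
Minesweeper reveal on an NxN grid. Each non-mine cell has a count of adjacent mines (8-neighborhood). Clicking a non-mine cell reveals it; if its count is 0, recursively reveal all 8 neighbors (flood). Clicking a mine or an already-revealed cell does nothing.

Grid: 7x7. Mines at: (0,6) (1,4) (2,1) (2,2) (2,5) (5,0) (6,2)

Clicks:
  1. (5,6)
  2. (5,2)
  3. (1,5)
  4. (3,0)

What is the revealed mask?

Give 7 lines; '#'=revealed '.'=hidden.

Click 1 (5,6) count=0: revealed 22 new [(3,1) (3,2) (3,3) (3,4) (3,5) (3,6) (4,1) (4,2) (4,3) (4,4) (4,5) (4,6) (5,1) (5,2) (5,3) (5,4) (5,5) (5,6) (6,3) (6,4) (6,5) (6,6)] -> total=22
Click 2 (5,2) count=1: revealed 0 new [(none)] -> total=22
Click 3 (1,5) count=3: revealed 1 new [(1,5)] -> total=23
Click 4 (3,0) count=1: revealed 1 new [(3,0)] -> total=24

Answer: .......
.....#.
.......
#######
.######
.######
...####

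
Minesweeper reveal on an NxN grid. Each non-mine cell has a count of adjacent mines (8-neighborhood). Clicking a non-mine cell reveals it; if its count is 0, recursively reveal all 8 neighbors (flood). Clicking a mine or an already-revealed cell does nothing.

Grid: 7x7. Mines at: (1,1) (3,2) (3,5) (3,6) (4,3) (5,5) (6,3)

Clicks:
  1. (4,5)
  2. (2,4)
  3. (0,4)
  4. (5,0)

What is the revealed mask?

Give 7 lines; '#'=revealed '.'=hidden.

Click 1 (4,5) count=3: revealed 1 new [(4,5)] -> total=1
Click 2 (2,4) count=1: revealed 1 new [(2,4)] -> total=2
Click 3 (0,4) count=0: revealed 14 new [(0,2) (0,3) (0,4) (0,5) (0,6) (1,2) (1,3) (1,4) (1,5) (1,6) (2,2) (2,3) (2,5) (2,6)] -> total=16
Click 4 (5,0) count=0: revealed 13 new [(2,0) (2,1) (3,0) (3,1) (4,0) (4,1) (4,2) (5,0) (5,1) (5,2) (6,0) (6,1) (6,2)] -> total=29

Answer: ..#####
..#####
#######
##.....
###..#.
###....
###....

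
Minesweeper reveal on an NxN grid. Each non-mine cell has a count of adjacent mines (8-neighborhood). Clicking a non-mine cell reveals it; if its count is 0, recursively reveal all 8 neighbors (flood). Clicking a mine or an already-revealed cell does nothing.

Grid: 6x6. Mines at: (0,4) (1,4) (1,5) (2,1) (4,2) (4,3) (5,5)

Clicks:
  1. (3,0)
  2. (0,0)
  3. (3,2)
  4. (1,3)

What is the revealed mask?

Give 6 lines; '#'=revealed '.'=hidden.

Answer: ####..
####..
......
#.#...
......
......

Derivation:
Click 1 (3,0) count=1: revealed 1 new [(3,0)] -> total=1
Click 2 (0,0) count=0: revealed 8 new [(0,0) (0,1) (0,2) (0,3) (1,0) (1,1) (1,2) (1,3)] -> total=9
Click 3 (3,2) count=3: revealed 1 new [(3,2)] -> total=10
Click 4 (1,3) count=2: revealed 0 new [(none)] -> total=10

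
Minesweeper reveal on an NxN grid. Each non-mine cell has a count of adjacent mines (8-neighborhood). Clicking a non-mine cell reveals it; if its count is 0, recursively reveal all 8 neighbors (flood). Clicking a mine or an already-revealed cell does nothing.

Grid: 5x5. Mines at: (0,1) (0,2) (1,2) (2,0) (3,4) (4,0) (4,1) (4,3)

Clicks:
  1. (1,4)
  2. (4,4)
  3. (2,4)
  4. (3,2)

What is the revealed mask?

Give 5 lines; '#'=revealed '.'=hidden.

Answer: ...##
...##
...##
..#..
....#

Derivation:
Click 1 (1,4) count=0: revealed 6 new [(0,3) (0,4) (1,3) (1,4) (2,3) (2,4)] -> total=6
Click 2 (4,4) count=2: revealed 1 new [(4,4)] -> total=7
Click 3 (2,4) count=1: revealed 0 new [(none)] -> total=7
Click 4 (3,2) count=2: revealed 1 new [(3,2)] -> total=8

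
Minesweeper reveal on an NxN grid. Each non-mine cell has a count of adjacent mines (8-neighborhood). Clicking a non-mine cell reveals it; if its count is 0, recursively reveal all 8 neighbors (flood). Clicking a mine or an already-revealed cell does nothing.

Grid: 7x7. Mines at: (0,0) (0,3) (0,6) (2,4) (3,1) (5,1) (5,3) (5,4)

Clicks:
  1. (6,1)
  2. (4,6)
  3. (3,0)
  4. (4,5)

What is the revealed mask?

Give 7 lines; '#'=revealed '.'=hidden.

Click 1 (6,1) count=1: revealed 1 new [(6,1)] -> total=1
Click 2 (4,6) count=0: revealed 12 new [(1,5) (1,6) (2,5) (2,6) (3,5) (3,6) (4,5) (4,6) (5,5) (5,6) (6,5) (6,6)] -> total=13
Click 3 (3,0) count=1: revealed 1 new [(3,0)] -> total=14
Click 4 (4,5) count=1: revealed 0 new [(none)] -> total=14

Answer: .......
.....##
.....##
#....##
.....##
.....##
.#...##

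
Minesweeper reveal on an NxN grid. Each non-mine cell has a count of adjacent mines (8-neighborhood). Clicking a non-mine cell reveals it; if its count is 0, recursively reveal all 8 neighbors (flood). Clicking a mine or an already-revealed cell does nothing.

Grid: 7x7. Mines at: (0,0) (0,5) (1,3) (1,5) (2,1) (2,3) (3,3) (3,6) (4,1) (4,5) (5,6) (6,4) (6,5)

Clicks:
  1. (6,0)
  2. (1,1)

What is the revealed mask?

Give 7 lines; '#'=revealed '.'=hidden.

Answer: .......
.#.....
.......
.......
.......
####...
####...

Derivation:
Click 1 (6,0) count=0: revealed 8 new [(5,0) (5,1) (5,2) (5,3) (6,0) (6,1) (6,2) (6,3)] -> total=8
Click 2 (1,1) count=2: revealed 1 new [(1,1)] -> total=9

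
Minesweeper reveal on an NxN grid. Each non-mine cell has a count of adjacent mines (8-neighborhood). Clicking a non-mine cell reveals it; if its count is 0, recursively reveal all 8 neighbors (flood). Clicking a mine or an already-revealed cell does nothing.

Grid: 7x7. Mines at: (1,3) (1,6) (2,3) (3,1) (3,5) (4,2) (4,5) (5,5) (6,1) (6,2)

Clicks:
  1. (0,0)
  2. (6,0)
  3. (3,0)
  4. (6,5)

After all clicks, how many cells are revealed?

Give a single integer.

Click 1 (0,0) count=0: revealed 9 new [(0,0) (0,1) (0,2) (1,0) (1,1) (1,2) (2,0) (2,1) (2,2)] -> total=9
Click 2 (6,0) count=1: revealed 1 new [(6,0)] -> total=10
Click 3 (3,0) count=1: revealed 1 new [(3,0)] -> total=11
Click 4 (6,5) count=1: revealed 1 new [(6,5)] -> total=12

Answer: 12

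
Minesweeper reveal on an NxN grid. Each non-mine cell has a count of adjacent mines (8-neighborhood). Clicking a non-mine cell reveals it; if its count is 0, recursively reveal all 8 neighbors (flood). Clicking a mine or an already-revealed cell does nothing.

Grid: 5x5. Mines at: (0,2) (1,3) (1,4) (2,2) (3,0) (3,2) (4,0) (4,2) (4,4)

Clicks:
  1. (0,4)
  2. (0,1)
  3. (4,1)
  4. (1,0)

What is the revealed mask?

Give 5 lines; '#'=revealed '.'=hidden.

Answer: ##..#
##...
##...
.....
.#...

Derivation:
Click 1 (0,4) count=2: revealed 1 new [(0,4)] -> total=1
Click 2 (0,1) count=1: revealed 1 new [(0,1)] -> total=2
Click 3 (4,1) count=4: revealed 1 new [(4,1)] -> total=3
Click 4 (1,0) count=0: revealed 5 new [(0,0) (1,0) (1,1) (2,0) (2,1)] -> total=8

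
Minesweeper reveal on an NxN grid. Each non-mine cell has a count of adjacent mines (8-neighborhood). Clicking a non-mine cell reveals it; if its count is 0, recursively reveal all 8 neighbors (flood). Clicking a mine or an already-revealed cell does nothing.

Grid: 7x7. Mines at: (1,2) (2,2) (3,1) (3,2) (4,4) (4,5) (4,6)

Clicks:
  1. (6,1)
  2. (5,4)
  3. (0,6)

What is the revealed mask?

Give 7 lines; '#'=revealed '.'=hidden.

Click 1 (6,1) count=0: revealed 18 new [(4,0) (4,1) (4,2) (4,3) (5,0) (5,1) (5,2) (5,3) (5,4) (5,5) (5,6) (6,0) (6,1) (6,2) (6,3) (6,4) (6,5) (6,6)] -> total=18
Click 2 (5,4) count=2: revealed 0 new [(none)] -> total=18
Click 3 (0,6) count=0: revealed 16 new [(0,3) (0,4) (0,5) (0,6) (1,3) (1,4) (1,5) (1,6) (2,3) (2,4) (2,5) (2,6) (3,3) (3,4) (3,5) (3,6)] -> total=34

Answer: ...####
...####
...####
...####
####...
#######
#######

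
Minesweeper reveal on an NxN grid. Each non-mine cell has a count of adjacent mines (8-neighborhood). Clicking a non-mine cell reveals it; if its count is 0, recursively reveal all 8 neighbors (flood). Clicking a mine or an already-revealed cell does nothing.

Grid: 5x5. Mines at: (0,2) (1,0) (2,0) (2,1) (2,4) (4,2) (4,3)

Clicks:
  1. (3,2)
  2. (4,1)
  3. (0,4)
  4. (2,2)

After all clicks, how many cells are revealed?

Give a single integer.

Click 1 (3,2) count=3: revealed 1 new [(3,2)] -> total=1
Click 2 (4,1) count=1: revealed 1 new [(4,1)] -> total=2
Click 3 (0,4) count=0: revealed 4 new [(0,3) (0,4) (1,3) (1,4)] -> total=6
Click 4 (2,2) count=1: revealed 1 new [(2,2)] -> total=7

Answer: 7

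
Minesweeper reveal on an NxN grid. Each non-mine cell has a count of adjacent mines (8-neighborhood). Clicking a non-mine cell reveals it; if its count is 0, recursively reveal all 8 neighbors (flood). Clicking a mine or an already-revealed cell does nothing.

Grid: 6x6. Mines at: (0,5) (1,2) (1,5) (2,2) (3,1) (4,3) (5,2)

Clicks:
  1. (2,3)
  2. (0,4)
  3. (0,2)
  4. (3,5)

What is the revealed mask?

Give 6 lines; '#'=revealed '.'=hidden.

Click 1 (2,3) count=2: revealed 1 new [(2,3)] -> total=1
Click 2 (0,4) count=2: revealed 1 new [(0,4)] -> total=2
Click 3 (0,2) count=1: revealed 1 new [(0,2)] -> total=3
Click 4 (3,5) count=0: revealed 8 new [(2,4) (2,5) (3,4) (3,5) (4,4) (4,5) (5,4) (5,5)] -> total=11

Answer: ..#.#.
......
...###
....##
....##
....##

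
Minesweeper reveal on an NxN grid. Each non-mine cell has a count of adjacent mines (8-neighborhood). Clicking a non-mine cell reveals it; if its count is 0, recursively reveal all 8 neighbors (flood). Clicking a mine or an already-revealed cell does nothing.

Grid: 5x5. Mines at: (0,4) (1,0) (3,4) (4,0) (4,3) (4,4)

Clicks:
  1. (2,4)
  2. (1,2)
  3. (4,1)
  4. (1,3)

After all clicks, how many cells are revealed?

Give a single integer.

Answer: 14

Derivation:
Click 1 (2,4) count=1: revealed 1 new [(2,4)] -> total=1
Click 2 (1,2) count=0: revealed 12 new [(0,1) (0,2) (0,3) (1,1) (1,2) (1,3) (2,1) (2,2) (2,3) (3,1) (3,2) (3,3)] -> total=13
Click 3 (4,1) count=1: revealed 1 new [(4,1)] -> total=14
Click 4 (1,3) count=1: revealed 0 new [(none)] -> total=14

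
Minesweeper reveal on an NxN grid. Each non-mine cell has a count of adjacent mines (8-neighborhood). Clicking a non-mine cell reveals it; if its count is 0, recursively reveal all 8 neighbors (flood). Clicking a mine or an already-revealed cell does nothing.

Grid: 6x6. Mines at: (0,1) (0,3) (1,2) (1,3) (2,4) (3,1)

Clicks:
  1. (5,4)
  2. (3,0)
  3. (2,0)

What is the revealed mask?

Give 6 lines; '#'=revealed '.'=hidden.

Click 1 (5,4) count=0: revealed 16 new [(3,2) (3,3) (3,4) (3,5) (4,0) (4,1) (4,2) (4,3) (4,4) (4,5) (5,0) (5,1) (5,2) (5,3) (5,4) (5,5)] -> total=16
Click 2 (3,0) count=1: revealed 1 new [(3,0)] -> total=17
Click 3 (2,0) count=1: revealed 1 new [(2,0)] -> total=18

Answer: ......
......
#.....
#.####
######
######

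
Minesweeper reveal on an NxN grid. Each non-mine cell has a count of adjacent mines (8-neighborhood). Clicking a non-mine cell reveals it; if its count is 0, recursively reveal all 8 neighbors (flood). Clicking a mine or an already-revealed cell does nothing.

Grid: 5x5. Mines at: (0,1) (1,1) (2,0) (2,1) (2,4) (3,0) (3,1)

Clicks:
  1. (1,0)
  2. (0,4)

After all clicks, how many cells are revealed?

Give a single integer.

Click 1 (1,0) count=4: revealed 1 new [(1,0)] -> total=1
Click 2 (0,4) count=0: revealed 6 new [(0,2) (0,3) (0,4) (1,2) (1,3) (1,4)] -> total=7

Answer: 7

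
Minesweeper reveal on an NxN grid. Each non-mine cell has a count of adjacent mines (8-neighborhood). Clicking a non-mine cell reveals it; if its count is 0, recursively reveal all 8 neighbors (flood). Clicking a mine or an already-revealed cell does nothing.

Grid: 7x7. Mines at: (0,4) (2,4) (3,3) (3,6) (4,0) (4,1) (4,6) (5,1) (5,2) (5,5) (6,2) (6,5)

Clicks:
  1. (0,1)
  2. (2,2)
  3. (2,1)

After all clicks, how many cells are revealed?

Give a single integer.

Answer: 15

Derivation:
Click 1 (0,1) count=0: revealed 15 new [(0,0) (0,1) (0,2) (0,3) (1,0) (1,1) (1,2) (1,3) (2,0) (2,1) (2,2) (2,3) (3,0) (3,1) (3,2)] -> total=15
Click 2 (2,2) count=1: revealed 0 new [(none)] -> total=15
Click 3 (2,1) count=0: revealed 0 new [(none)] -> total=15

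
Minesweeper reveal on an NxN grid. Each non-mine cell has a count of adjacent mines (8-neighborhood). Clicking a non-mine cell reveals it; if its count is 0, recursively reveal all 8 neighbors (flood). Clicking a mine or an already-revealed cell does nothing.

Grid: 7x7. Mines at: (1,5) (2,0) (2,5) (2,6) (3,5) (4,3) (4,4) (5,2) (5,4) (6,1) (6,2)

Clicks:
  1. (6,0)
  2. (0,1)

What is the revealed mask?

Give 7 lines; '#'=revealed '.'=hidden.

Answer: #####..
#####..
.####..
.####..
.......
.......
#......

Derivation:
Click 1 (6,0) count=1: revealed 1 new [(6,0)] -> total=1
Click 2 (0,1) count=0: revealed 18 new [(0,0) (0,1) (0,2) (0,3) (0,4) (1,0) (1,1) (1,2) (1,3) (1,4) (2,1) (2,2) (2,3) (2,4) (3,1) (3,2) (3,3) (3,4)] -> total=19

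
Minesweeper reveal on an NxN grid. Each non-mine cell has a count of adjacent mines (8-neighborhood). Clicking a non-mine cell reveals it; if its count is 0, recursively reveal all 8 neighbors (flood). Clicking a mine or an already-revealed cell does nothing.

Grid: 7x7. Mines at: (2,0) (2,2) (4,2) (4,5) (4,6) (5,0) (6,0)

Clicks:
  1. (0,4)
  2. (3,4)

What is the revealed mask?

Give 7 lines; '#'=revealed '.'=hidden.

Click 1 (0,4) count=0: revealed 22 new [(0,0) (0,1) (0,2) (0,3) (0,4) (0,5) (0,6) (1,0) (1,1) (1,2) (1,3) (1,4) (1,5) (1,6) (2,3) (2,4) (2,5) (2,6) (3,3) (3,4) (3,5) (3,6)] -> total=22
Click 2 (3,4) count=1: revealed 0 new [(none)] -> total=22

Answer: #######
#######
...####
...####
.......
.......
.......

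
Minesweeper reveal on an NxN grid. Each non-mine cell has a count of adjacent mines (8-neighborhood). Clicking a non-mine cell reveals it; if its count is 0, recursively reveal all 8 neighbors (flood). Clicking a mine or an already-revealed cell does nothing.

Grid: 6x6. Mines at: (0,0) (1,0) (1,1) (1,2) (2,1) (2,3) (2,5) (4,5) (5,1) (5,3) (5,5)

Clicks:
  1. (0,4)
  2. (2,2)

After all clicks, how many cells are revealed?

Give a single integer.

Answer: 7

Derivation:
Click 1 (0,4) count=0: revealed 6 new [(0,3) (0,4) (0,5) (1,3) (1,4) (1,5)] -> total=6
Click 2 (2,2) count=4: revealed 1 new [(2,2)] -> total=7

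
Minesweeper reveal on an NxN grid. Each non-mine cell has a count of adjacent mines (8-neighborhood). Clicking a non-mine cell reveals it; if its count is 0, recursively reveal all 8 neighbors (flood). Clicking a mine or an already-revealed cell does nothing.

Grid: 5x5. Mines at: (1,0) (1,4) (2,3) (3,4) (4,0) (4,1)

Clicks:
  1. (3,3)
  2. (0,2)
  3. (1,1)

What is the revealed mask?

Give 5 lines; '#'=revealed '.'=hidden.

Click 1 (3,3) count=2: revealed 1 new [(3,3)] -> total=1
Click 2 (0,2) count=0: revealed 6 new [(0,1) (0,2) (0,3) (1,1) (1,2) (1,3)] -> total=7
Click 3 (1,1) count=1: revealed 0 new [(none)] -> total=7

Answer: .###.
.###.
.....
...#.
.....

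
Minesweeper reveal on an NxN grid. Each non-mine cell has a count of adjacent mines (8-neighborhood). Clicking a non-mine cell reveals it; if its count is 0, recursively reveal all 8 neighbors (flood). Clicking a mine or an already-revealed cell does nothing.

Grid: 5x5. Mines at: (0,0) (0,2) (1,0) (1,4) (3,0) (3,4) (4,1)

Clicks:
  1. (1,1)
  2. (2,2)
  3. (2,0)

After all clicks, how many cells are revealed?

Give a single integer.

Answer: 10

Derivation:
Click 1 (1,1) count=3: revealed 1 new [(1,1)] -> total=1
Click 2 (2,2) count=0: revealed 8 new [(1,2) (1,3) (2,1) (2,2) (2,3) (3,1) (3,2) (3,3)] -> total=9
Click 3 (2,0) count=2: revealed 1 new [(2,0)] -> total=10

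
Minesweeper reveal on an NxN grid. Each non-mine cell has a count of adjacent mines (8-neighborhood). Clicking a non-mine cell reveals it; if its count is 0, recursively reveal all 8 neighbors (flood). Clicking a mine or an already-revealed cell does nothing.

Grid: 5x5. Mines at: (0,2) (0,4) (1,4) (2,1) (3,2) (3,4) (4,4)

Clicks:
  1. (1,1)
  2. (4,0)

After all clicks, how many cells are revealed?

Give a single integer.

Answer: 5

Derivation:
Click 1 (1,1) count=2: revealed 1 new [(1,1)] -> total=1
Click 2 (4,0) count=0: revealed 4 new [(3,0) (3,1) (4,0) (4,1)] -> total=5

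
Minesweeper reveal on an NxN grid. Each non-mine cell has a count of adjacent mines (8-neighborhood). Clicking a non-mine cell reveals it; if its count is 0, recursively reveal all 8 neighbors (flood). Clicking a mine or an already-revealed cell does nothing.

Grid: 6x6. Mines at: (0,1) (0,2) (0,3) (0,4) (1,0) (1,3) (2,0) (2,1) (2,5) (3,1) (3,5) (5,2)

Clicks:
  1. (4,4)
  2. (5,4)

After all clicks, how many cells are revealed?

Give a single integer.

Click 1 (4,4) count=1: revealed 1 new [(4,4)] -> total=1
Click 2 (5,4) count=0: revealed 5 new [(4,3) (4,5) (5,3) (5,4) (5,5)] -> total=6

Answer: 6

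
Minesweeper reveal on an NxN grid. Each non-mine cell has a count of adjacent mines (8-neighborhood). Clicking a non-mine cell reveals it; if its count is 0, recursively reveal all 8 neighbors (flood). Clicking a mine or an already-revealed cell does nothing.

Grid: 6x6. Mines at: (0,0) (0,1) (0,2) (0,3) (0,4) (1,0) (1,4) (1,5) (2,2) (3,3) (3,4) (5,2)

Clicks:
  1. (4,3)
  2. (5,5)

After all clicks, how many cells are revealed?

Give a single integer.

Click 1 (4,3) count=3: revealed 1 new [(4,3)] -> total=1
Click 2 (5,5) count=0: revealed 5 new [(4,4) (4,5) (5,3) (5,4) (5,5)] -> total=6

Answer: 6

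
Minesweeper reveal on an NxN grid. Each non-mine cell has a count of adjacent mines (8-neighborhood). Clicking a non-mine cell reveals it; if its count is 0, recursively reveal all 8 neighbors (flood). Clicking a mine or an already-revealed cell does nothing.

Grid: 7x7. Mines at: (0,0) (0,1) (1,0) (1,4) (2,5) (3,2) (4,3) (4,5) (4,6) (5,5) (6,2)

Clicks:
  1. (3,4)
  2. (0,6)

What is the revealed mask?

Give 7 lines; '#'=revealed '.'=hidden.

Click 1 (3,4) count=3: revealed 1 new [(3,4)] -> total=1
Click 2 (0,6) count=0: revealed 4 new [(0,5) (0,6) (1,5) (1,6)] -> total=5

Answer: .....##
.....##
.......
....#..
.......
.......
.......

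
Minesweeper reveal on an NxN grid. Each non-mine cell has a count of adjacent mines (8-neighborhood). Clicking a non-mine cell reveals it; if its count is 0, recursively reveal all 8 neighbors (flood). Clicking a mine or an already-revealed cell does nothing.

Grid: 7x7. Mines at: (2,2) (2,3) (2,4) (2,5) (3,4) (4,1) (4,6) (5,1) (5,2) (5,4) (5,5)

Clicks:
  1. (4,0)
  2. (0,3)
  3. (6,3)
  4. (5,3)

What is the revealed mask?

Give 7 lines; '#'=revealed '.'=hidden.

Click 1 (4,0) count=2: revealed 1 new [(4,0)] -> total=1
Click 2 (0,3) count=0: revealed 18 new [(0,0) (0,1) (0,2) (0,3) (0,4) (0,5) (0,6) (1,0) (1,1) (1,2) (1,3) (1,4) (1,5) (1,6) (2,0) (2,1) (3,0) (3,1)] -> total=19
Click 3 (6,3) count=2: revealed 1 new [(6,3)] -> total=20
Click 4 (5,3) count=2: revealed 1 new [(5,3)] -> total=21

Answer: #######
#######
##.....
##.....
#......
...#...
...#...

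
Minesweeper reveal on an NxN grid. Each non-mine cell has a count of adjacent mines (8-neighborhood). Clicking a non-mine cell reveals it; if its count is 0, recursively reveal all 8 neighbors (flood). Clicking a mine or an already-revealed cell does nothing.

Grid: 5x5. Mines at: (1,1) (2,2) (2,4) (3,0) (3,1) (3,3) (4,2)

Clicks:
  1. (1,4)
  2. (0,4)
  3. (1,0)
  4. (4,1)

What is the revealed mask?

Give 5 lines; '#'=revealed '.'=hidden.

Answer: ..###
#.###
.....
.....
.#...

Derivation:
Click 1 (1,4) count=1: revealed 1 new [(1,4)] -> total=1
Click 2 (0,4) count=0: revealed 5 new [(0,2) (0,3) (0,4) (1,2) (1,3)] -> total=6
Click 3 (1,0) count=1: revealed 1 new [(1,0)] -> total=7
Click 4 (4,1) count=3: revealed 1 new [(4,1)] -> total=8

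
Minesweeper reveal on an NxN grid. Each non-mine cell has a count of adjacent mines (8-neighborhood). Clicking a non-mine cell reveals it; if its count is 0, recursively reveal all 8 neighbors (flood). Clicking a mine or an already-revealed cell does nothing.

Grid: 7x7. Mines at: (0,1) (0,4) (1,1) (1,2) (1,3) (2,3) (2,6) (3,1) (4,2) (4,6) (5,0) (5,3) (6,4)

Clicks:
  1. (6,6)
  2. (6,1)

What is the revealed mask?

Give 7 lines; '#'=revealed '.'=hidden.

Click 1 (6,6) count=0: revealed 4 new [(5,5) (5,6) (6,5) (6,6)] -> total=4
Click 2 (6,1) count=1: revealed 1 new [(6,1)] -> total=5

Answer: .......
.......
.......
.......
.......
.....##
.#...##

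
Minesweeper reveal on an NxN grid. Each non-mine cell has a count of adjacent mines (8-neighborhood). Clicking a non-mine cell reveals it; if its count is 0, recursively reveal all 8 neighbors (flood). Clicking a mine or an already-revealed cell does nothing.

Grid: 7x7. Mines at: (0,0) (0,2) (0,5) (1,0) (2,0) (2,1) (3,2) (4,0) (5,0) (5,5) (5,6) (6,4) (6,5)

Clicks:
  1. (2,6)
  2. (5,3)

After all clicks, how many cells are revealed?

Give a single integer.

Click 1 (2,6) count=0: revealed 16 new [(1,3) (1,4) (1,5) (1,6) (2,3) (2,4) (2,5) (2,6) (3,3) (3,4) (3,5) (3,6) (4,3) (4,4) (4,5) (4,6)] -> total=16
Click 2 (5,3) count=1: revealed 1 new [(5,3)] -> total=17

Answer: 17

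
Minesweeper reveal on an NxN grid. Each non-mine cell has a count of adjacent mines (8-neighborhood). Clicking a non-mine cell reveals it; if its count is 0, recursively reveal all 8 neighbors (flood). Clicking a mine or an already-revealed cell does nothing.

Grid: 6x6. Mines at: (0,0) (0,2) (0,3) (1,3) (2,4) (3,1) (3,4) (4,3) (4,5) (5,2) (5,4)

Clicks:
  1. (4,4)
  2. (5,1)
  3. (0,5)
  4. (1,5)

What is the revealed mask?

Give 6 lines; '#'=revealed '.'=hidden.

Click 1 (4,4) count=4: revealed 1 new [(4,4)] -> total=1
Click 2 (5,1) count=1: revealed 1 new [(5,1)] -> total=2
Click 3 (0,5) count=0: revealed 4 new [(0,4) (0,5) (1,4) (1,5)] -> total=6
Click 4 (1,5) count=1: revealed 0 new [(none)] -> total=6

Answer: ....##
....##
......
......
....#.
.#....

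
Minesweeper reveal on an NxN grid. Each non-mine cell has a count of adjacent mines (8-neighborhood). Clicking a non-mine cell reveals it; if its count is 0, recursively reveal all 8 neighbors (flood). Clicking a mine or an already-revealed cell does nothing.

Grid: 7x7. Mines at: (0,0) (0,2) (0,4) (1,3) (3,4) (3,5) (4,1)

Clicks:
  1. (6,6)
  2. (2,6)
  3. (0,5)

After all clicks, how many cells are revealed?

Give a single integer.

Click 1 (6,6) count=0: revealed 19 new [(4,2) (4,3) (4,4) (4,5) (4,6) (5,0) (5,1) (5,2) (5,3) (5,4) (5,5) (5,6) (6,0) (6,1) (6,2) (6,3) (6,4) (6,5) (6,6)] -> total=19
Click 2 (2,6) count=1: revealed 1 new [(2,6)] -> total=20
Click 3 (0,5) count=1: revealed 1 new [(0,5)] -> total=21

Answer: 21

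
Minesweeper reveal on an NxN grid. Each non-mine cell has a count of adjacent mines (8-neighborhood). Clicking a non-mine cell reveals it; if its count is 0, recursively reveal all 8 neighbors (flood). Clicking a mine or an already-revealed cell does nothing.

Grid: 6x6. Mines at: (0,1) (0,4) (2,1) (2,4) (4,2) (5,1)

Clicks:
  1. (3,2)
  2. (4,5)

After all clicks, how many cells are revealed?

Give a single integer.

Answer: 10

Derivation:
Click 1 (3,2) count=2: revealed 1 new [(3,2)] -> total=1
Click 2 (4,5) count=0: revealed 9 new [(3,3) (3,4) (3,5) (4,3) (4,4) (4,5) (5,3) (5,4) (5,5)] -> total=10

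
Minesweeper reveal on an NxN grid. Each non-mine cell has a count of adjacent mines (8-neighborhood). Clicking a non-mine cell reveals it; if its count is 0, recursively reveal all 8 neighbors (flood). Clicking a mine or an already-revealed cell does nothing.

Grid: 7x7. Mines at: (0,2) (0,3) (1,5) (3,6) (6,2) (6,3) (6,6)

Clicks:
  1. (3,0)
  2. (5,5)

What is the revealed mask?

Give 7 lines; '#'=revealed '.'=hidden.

Answer: ##.....
#####..
######.
######.
######.
######.
##.....

Derivation:
Click 1 (3,0) count=0: revealed 33 new [(0,0) (0,1) (1,0) (1,1) (1,2) (1,3) (1,4) (2,0) (2,1) (2,2) (2,3) (2,4) (2,5) (3,0) (3,1) (3,2) (3,3) (3,4) (3,5) (4,0) (4,1) (4,2) (4,3) (4,4) (4,5) (5,0) (5,1) (5,2) (5,3) (5,4) (5,5) (6,0) (6,1)] -> total=33
Click 2 (5,5) count=1: revealed 0 new [(none)] -> total=33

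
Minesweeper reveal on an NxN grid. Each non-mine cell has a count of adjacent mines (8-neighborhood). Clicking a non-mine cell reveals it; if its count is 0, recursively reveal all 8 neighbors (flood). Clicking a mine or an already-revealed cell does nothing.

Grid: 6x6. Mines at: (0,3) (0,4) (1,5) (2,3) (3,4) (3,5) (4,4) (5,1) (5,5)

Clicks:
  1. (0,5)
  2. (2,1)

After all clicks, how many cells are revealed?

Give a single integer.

Click 1 (0,5) count=2: revealed 1 new [(0,5)] -> total=1
Click 2 (2,1) count=0: revealed 15 new [(0,0) (0,1) (0,2) (1,0) (1,1) (1,2) (2,0) (2,1) (2,2) (3,0) (3,1) (3,2) (4,0) (4,1) (4,2)] -> total=16

Answer: 16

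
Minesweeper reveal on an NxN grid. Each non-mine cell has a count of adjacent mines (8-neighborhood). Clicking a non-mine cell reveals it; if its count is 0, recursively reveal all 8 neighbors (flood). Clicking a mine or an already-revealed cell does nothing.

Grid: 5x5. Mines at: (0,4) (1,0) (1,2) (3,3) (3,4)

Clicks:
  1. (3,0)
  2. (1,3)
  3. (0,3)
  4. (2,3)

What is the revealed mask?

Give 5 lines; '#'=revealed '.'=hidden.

Answer: ...#.
...#.
####.
###..
###..

Derivation:
Click 1 (3,0) count=0: revealed 9 new [(2,0) (2,1) (2,2) (3,0) (3,1) (3,2) (4,0) (4,1) (4,2)] -> total=9
Click 2 (1,3) count=2: revealed 1 new [(1,3)] -> total=10
Click 3 (0,3) count=2: revealed 1 new [(0,3)] -> total=11
Click 4 (2,3) count=3: revealed 1 new [(2,3)] -> total=12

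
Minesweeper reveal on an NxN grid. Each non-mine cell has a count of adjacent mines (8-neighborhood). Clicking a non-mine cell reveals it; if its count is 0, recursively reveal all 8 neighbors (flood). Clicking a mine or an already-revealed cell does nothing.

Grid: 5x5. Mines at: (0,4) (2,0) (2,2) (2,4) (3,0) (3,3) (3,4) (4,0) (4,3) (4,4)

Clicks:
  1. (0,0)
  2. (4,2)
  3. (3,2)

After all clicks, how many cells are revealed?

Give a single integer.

Click 1 (0,0) count=0: revealed 8 new [(0,0) (0,1) (0,2) (0,3) (1,0) (1,1) (1,2) (1,3)] -> total=8
Click 2 (4,2) count=2: revealed 1 new [(4,2)] -> total=9
Click 3 (3,2) count=3: revealed 1 new [(3,2)] -> total=10

Answer: 10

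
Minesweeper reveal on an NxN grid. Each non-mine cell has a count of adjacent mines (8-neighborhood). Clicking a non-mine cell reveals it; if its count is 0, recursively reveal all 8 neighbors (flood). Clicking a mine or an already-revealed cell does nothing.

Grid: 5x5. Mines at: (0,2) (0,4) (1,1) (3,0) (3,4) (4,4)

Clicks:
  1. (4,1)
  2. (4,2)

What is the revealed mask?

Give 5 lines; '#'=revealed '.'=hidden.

Answer: .....
.....
.###.
.###.
.###.

Derivation:
Click 1 (4,1) count=1: revealed 1 new [(4,1)] -> total=1
Click 2 (4,2) count=0: revealed 8 new [(2,1) (2,2) (2,3) (3,1) (3,2) (3,3) (4,2) (4,3)] -> total=9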